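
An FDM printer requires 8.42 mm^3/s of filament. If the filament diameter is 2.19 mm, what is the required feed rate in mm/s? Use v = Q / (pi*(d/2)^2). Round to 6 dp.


A = pi*(2.19/2)^2 = 3.766848
v = 8.42 / 3.766848 = 2.235291 mm/s


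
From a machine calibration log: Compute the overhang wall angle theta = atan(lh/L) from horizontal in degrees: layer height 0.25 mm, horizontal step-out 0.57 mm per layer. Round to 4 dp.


angle = atan(0.25/0.57) = 23.6821 degrees


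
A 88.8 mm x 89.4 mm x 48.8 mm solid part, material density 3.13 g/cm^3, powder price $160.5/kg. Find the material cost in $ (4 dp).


V = 88.8 * 89.4 * 48.8 = 387409.536 mm^3 = 387.409536 cm^3
Mass = 387.409536 * 3.13 / 1000 = 1.21259185 kg
Cost = 1.21259185 * 160.5 = 194.621 $


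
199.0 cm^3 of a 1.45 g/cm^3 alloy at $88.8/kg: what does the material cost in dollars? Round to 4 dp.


Mass = 199.0*1.45/1000 = 0.28855 kg
Cost = 0.28855 * 88.8 = 25.6232 $


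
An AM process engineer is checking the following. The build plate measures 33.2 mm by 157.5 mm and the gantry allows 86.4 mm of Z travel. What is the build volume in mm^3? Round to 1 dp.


V = 33.2 * 157.5 * 86.4 = 451785.6 mm^3


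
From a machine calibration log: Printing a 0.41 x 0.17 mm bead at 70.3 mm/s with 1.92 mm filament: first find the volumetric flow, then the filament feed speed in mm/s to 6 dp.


Q = 0.41 * 0.17 * 70.3 = 4.89991 mm^3/s
A_fil = pi*(1.92/2)^2 = 2.89529179 mm^2
v_feed = 4.89991 / 2.89529179 = 1.692372 mm/s


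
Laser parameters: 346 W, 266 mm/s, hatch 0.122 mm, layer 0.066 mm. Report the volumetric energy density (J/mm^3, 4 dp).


E = 346 / (266*0.122*0.066) = 161.5439 J/mm^3


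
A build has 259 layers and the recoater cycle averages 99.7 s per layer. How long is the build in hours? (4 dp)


t = 259 * 99.7 / 3600 = 7.1729 hrs


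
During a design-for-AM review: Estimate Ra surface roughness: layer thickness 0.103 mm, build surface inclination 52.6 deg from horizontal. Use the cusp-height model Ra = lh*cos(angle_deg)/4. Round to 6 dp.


Ra = 0.103 * cos(52.6) / 4 = 0.01564 mm


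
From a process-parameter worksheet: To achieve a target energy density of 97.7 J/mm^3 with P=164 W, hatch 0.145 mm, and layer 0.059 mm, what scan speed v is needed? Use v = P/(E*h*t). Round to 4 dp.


v = 164 / (97.7*0.145*0.059) = 196.2137 mm/s


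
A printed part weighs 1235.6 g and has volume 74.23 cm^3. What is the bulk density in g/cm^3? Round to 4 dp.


rho = 1235.6 / 74.23 = 16.6456 g/cm^3


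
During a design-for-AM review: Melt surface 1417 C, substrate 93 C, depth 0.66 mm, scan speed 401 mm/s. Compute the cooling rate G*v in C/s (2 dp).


G = (1417-93)/0.66 = 2006.06060606 C/mm
CR = 2006.06060606 * 401 = 804430.3 C/s


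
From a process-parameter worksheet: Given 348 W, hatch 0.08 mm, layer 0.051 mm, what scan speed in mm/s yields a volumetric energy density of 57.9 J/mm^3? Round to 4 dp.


v = 348 / (57.9*0.08*0.051) = 1473.1281 mm/s


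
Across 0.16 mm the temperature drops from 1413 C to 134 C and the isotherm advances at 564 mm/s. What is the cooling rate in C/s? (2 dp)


G = (1413-134)/0.16 = 7993.75 C/mm
CR = 7993.75 * 564 = 4508475.0 C/s


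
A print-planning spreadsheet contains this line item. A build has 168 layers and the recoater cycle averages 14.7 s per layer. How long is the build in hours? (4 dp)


t = 168 * 14.7 / 3600 = 0.686 hrs


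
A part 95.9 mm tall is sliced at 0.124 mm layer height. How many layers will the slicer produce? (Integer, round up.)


Layers = ceil(95.9/0.124) = 774


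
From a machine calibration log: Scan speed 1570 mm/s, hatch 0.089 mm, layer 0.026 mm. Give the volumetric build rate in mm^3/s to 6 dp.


Rate = 1570 * 0.089 * 0.026 = 3.63298 mm^3/s


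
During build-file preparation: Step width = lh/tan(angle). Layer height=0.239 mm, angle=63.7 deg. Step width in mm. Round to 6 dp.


step = 0.239 / tan(63.7) = 0.118121 mm


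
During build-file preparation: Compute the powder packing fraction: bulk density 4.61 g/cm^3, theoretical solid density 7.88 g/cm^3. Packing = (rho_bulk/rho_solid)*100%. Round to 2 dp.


Packing = (4.61/7.88)*100 = 58.5 %


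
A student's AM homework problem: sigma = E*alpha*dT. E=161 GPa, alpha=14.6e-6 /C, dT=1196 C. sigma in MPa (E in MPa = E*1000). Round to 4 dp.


sigma = 161*1000 * 14.6e-6 * 1196 = 2811.3176 MPa


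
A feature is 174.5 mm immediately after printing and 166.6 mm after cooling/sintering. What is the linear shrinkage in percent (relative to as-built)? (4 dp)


Shrinkage = ((174.5-166.6)/174.5)*100 = 4.5272 %


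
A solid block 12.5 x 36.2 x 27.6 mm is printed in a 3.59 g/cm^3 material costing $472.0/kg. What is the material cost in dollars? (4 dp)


V = 12.5 * 36.2 * 27.6 = 12489.0 mm^3 = 12.489 cm^3
Mass = 12.489 * 3.59 / 1000 = 0.04483551 kg
Cost = 0.04483551 * 472.0 = 21.1624 $


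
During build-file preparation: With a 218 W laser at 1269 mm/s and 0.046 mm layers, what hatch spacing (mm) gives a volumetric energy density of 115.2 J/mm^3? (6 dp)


h = 218 / (115.2*1269*0.046) = 0.032418 mm


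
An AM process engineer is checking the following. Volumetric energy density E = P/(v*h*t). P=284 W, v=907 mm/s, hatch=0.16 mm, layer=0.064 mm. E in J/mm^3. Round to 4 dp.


E = 284 / (907*0.16*0.064) = 30.5781 J/mm^3


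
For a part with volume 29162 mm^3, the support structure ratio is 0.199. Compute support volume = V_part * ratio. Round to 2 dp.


V_support = 29162 * 0.199 = 5803.24 mm^3


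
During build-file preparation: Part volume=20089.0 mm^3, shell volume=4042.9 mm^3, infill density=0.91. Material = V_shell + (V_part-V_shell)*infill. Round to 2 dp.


V_infill = (20089.0 - 4042.9) * 0.91 = 14601.95
V_total = 4042.9 + 14601.95 = 18644.85 mm^3


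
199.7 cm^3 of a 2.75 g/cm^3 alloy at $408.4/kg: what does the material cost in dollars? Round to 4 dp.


Mass = 199.7*2.75/1000 = 0.549175 kg
Cost = 0.549175 * 408.4 = 224.2831 $


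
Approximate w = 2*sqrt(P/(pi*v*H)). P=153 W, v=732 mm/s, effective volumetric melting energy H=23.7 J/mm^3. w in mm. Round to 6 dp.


w = 2*sqrt(153/(pi*732*23.7)) = 0.105967 mm


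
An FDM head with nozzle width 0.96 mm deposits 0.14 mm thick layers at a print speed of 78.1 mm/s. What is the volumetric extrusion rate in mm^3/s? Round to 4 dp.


Rate = 0.96 * 0.14 * 78.1 = 10.4966 mm^3/s


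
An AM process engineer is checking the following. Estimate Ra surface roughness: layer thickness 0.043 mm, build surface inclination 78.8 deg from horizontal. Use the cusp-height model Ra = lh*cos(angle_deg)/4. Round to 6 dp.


Ra = 0.043 * cos(78.8) / 4 = 0.002088 mm


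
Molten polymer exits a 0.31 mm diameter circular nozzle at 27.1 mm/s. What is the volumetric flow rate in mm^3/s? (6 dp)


A = pi*(0.31/2)^2 = 0.07547676 mm^2
Q = 0.07547676 * 27.1 = 2.04542 mm^3/s


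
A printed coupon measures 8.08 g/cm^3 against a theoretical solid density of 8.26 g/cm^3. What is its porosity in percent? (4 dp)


Porosity = (1-8.08/8.26)*100 = 2.1792 %


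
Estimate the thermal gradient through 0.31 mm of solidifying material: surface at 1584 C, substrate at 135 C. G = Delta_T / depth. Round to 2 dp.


G = (1584-135)/0.31 = 4674.19 C/mm


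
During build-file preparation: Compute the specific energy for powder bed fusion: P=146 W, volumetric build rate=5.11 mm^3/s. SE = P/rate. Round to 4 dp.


SE = 146 / 5.11 = 28.5714 J/mm^3


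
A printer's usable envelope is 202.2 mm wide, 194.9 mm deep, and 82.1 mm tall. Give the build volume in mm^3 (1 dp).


V = 202.2 * 194.9 * 82.1 = 3235460.8 mm^3


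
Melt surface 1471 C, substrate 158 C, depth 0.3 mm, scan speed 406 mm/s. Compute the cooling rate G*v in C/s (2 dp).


G = (1471-158)/0.3 = 4376.66666667 C/mm
CR = 4376.66666667 * 406 = 1776926.67 C/s


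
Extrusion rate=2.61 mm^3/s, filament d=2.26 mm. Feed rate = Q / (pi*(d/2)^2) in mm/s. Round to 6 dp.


A = pi*(2.26/2)^2 = 4.0115
v = 2.61 / 4.0115 = 0.650629 mm/s


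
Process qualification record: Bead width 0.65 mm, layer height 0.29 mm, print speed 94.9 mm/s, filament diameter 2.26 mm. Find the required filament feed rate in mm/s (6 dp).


Q = 0.65 * 0.29 * 94.9 = 17.88865 mm^3/s
A_fil = pi*(2.26/2)^2 = 4.01149966 mm^2
v_feed = 17.88865 / 4.01149966 = 4.459342 mm/s


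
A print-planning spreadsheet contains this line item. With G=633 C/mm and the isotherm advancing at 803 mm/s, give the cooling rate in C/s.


CR = 633 * 803 = 508299 C/s


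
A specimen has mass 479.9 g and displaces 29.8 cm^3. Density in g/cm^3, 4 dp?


rho = 479.9 / 29.8 = 16.104 g/cm^3


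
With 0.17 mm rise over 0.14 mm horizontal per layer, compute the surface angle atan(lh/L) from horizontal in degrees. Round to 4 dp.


angle = atan(0.17/0.14) = 50.5275 degrees


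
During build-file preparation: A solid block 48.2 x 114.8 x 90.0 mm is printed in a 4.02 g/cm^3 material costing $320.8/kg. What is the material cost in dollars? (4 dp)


V = 48.2 * 114.8 * 90.0 = 498002.4 mm^3 = 498.0024 cm^3
Mass = 498.0024 * 4.02 / 1000 = 2.00196965 kg
Cost = 2.00196965 * 320.8 = 642.2319 $


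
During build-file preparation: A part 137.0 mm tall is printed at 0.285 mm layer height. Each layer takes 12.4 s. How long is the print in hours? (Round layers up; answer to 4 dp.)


Layers = ceil(137.0/0.285) = 481
t = 481 * 12.4 / 3600 = 1.6568 hrs


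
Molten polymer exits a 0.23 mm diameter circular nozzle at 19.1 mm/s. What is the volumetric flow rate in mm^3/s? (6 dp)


A = pi*(0.23/2)^2 = 0.04154756 mm^2
Q = 0.04154756 * 19.1 = 0.793558 mm^3/s


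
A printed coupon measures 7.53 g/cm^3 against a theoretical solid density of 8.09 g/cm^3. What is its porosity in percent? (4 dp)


Porosity = (1-7.53/8.09)*100 = 6.9221 %


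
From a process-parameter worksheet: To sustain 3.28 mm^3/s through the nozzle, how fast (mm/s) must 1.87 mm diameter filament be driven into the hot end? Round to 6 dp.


A = pi*(1.87/2)^2 = 2.746459
v = 3.28 / 2.746459 = 1.194265 mm/s


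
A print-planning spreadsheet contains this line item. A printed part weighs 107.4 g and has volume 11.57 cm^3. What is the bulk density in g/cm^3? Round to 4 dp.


rho = 107.4 / 11.57 = 9.2826 g/cm^3


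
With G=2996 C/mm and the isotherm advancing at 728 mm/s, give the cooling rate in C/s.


CR = 2996 * 728 = 2181088 C/s


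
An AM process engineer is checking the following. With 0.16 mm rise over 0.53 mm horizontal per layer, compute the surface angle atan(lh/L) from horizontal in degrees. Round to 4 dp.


angle = atan(0.16/0.53) = 16.7984 degrees


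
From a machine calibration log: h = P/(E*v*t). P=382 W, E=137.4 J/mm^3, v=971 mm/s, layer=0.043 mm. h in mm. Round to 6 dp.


h = 382 / (137.4*971*0.043) = 0.066587 mm


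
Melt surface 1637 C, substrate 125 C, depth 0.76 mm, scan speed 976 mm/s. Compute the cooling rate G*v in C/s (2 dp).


G = (1637-125)/0.76 = 1989.47368421 C/mm
CR = 1989.47368421 * 976 = 1941726.32 C/s


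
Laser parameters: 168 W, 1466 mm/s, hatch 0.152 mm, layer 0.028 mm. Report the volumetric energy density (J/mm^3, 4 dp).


E = 168 / (1466*0.152*0.028) = 26.9261 J/mm^3


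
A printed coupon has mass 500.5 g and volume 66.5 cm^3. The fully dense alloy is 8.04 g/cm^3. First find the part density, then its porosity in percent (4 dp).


rho_part = 500.5 / 66.5 = 7.52631579 g/cm^3
Porosity = (1 - 7.52631579/8.04)*100 = 6.3891 %


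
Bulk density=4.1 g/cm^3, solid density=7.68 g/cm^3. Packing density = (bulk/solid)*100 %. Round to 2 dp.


Packing = (4.1/7.68)*100 = 53.39 %


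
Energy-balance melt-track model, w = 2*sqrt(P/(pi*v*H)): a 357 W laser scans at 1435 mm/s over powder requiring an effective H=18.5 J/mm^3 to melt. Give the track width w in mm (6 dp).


w = 2*sqrt(357/(pi*1435*18.5)) = 0.130851 mm


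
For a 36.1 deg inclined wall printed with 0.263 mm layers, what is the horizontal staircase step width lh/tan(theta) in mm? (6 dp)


step = 0.263 / tan(36.1) = 0.360663 mm


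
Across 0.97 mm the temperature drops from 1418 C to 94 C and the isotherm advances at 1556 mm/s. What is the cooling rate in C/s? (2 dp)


G = (1418-94)/0.97 = 1364.94845361 C/mm
CR = 1364.94845361 * 1556 = 2123859.79 C/s


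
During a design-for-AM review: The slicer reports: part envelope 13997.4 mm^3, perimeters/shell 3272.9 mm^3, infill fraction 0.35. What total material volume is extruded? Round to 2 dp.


V_infill = (13997.4 - 3272.9) * 0.35 = 3753.58
V_total = 3272.9 + 3753.58 = 7026.48 mm^3


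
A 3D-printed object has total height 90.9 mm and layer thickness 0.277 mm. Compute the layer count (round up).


Layers = ceil(90.9/0.277) = 329


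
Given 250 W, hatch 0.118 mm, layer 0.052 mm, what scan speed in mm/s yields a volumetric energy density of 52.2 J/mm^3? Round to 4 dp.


v = 250 / (52.2*0.118*0.052) = 780.5202 mm/s


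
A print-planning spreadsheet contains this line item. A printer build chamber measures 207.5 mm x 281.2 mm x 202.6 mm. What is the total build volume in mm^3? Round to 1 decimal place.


V = 207.5 * 281.2 * 202.6 = 11821507.4 mm^3


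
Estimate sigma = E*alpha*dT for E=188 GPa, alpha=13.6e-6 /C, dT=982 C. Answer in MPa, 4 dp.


sigma = 188*1000 * 13.6e-6 * 982 = 2510.7776 MPa


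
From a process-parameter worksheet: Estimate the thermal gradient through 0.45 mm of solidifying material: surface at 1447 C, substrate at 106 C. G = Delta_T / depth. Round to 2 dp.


G = (1447-106)/0.45 = 2980.0 C/mm


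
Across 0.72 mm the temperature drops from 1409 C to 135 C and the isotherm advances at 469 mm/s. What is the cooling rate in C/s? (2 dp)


G = (1409-135)/0.72 = 1769.44444444 C/mm
CR = 1769.44444444 * 469 = 829869.44 C/s


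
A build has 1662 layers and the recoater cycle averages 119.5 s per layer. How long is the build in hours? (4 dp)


t = 1662 * 119.5 / 3600 = 55.1692 hrs


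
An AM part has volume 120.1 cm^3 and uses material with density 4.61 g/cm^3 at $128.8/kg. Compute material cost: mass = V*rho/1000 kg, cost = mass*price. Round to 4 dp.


Mass = 120.1*4.61/1000 = 0.553661 kg
Cost = 0.553661 * 128.8 = 71.3115 $


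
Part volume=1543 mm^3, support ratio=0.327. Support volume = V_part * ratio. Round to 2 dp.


V_support = 1543 * 0.327 = 504.56 mm^3


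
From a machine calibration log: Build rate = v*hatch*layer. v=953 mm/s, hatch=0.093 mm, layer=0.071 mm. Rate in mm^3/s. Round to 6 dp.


Rate = 953 * 0.093 * 0.071 = 6.292659 mm^3/s


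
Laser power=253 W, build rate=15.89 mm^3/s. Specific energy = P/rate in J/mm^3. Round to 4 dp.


SE = 253 / 15.89 = 15.922 J/mm^3


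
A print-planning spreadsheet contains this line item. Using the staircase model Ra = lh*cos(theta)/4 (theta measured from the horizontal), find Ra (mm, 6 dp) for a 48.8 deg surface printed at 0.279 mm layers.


Ra = 0.279 * cos(48.8) / 4 = 0.045944 mm


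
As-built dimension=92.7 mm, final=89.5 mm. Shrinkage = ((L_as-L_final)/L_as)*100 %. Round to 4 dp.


Shrinkage = ((92.7-89.5)/92.7)*100 = 3.452 %


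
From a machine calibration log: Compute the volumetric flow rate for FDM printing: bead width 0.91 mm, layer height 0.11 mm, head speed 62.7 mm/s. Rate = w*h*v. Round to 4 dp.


Rate = 0.91 * 0.11 * 62.7 = 6.2763 mm^3/s


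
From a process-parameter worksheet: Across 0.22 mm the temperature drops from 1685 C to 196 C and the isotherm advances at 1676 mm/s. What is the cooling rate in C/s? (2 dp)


G = (1685-196)/0.22 = 6768.18181818 C/mm
CR = 6768.18181818 * 1676 = 11343472.73 C/s


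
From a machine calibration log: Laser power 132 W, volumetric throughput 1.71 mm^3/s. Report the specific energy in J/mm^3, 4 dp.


SE = 132 / 1.71 = 77.193 J/mm^3


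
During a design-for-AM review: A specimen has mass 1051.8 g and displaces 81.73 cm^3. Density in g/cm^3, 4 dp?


rho = 1051.8 / 81.73 = 12.8692 g/cm^3


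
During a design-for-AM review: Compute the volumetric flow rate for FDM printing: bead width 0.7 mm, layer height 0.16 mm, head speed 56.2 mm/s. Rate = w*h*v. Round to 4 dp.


Rate = 0.7 * 0.16 * 56.2 = 6.2944 mm^3/s


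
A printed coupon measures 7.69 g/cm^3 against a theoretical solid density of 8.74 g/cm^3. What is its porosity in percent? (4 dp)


Porosity = (1-7.69/8.74)*100 = 12.0137 %


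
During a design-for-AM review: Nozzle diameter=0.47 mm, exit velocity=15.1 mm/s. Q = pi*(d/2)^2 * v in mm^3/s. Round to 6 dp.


A = pi*(0.47/2)^2 = 0.17349445 mm^2
Q = 0.17349445 * 15.1 = 2.619766 mm^3/s


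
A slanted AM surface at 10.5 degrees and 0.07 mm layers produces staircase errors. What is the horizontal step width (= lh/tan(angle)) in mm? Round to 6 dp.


step = 0.07 / tan(10.5) = 0.377686 mm


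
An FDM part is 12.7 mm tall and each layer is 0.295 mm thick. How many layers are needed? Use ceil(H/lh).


Layers = ceil(12.7/0.295) = 44


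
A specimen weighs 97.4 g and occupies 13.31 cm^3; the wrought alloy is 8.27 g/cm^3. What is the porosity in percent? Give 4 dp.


rho_part = 97.4 / 13.31 = 7.31780616 g/cm^3
Porosity = (1 - 7.31780616/8.27)*100 = 11.5138 %


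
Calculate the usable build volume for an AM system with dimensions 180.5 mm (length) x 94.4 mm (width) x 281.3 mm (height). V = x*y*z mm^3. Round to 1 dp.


V = 180.5 * 94.4 * 281.3 = 4793127.0 mm^3


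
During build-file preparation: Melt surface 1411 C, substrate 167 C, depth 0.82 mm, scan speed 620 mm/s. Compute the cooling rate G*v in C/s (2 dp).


G = (1411-167)/0.82 = 1517.07317073 C/mm
CR = 1517.07317073 * 620 = 940585.37 C/s


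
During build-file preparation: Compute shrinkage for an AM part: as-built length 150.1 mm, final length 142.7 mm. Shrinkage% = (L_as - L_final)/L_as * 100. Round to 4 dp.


Shrinkage = ((150.1-142.7)/150.1)*100 = 4.93 %


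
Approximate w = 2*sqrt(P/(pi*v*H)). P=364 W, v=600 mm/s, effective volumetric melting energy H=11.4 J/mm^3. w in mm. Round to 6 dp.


w = 2*sqrt(364/(pi*600*11.4)) = 0.260302 mm


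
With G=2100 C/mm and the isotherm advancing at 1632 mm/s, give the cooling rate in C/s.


CR = 2100 * 1632 = 3427200 C/s


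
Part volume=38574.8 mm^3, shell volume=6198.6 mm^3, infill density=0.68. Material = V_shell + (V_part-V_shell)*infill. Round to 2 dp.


V_infill = (38574.8 - 6198.6) * 0.68 = 22015.82
V_total = 6198.6 + 22015.82 = 28214.42 mm^3


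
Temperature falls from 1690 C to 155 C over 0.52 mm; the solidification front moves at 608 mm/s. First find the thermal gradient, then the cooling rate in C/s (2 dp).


G = (1690-155)/0.52 = 2951.92307692 C/mm
CR = 2951.92307692 * 608 = 1794769.23 C/s


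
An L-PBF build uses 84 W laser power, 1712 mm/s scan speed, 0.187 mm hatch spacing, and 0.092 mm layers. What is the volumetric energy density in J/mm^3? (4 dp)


E = 84 / (1712*0.187*0.092) = 2.852 J/mm^3


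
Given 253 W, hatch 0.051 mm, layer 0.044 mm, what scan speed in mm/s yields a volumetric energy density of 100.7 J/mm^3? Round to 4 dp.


v = 253 / (100.7*0.051*0.044) = 1119.6137 mm/s


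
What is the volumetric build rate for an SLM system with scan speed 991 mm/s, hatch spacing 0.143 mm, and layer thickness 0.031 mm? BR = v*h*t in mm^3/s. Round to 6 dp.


Rate = 991 * 0.143 * 0.031 = 4.393103 mm^3/s


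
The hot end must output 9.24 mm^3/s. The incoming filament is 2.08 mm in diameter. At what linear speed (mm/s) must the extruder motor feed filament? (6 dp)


A = pi*(2.08/2)^2 = 3.397947
v = 9.24 / 3.397947 = 2.719289 mm/s


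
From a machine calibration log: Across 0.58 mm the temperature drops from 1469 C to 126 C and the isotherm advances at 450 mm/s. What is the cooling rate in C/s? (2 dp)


G = (1469-126)/0.58 = 2315.51724138 C/mm
CR = 2315.51724138 * 450 = 1041982.76 C/s


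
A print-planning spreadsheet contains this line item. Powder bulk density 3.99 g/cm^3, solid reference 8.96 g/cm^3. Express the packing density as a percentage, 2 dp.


Packing = (3.99/8.96)*100 = 44.53 %


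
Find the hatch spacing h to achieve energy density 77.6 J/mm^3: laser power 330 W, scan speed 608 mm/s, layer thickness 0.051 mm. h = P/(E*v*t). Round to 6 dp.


h = 330 / (77.6*608*0.051) = 0.137145 mm


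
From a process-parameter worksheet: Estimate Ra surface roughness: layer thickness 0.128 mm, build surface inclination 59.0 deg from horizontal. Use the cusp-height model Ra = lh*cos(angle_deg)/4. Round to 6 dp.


Ra = 0.128 * cos(59.0) / 4 = 0.016481 mm


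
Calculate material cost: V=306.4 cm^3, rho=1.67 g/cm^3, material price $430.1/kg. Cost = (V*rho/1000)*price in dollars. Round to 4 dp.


Mass = 306.4*1.67/1000 = 0.511688 kg
Cost = 0.511688 * 430.1 = 220.077 $


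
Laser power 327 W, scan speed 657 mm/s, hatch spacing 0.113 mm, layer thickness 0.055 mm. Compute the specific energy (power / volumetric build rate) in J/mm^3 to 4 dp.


Build rate = 657 * 0.113 * 0.055 = 4.083255 mm^3/s
SE = 327 / 4.083255 = 80.0832 J/mm^3


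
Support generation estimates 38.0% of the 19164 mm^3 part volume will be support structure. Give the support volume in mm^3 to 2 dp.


V_support = 19164 * 0.38 = 7282.32 mm^3


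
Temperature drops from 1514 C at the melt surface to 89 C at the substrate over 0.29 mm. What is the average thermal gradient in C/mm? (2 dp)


G = (1514-89)/0.29 = 4913.79 C/mm


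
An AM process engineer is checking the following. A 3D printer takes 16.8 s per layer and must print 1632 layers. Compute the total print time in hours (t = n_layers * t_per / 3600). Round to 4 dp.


t = 1632 * 16.8 / 3600 = 7.616 hrs


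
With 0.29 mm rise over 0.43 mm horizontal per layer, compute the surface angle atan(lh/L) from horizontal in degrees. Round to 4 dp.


angle = atan(0.29/0.43) = 33.9965 degrees


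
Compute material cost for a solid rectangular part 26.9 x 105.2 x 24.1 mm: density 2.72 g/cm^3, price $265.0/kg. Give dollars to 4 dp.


V = 26.9 * 105.2 * 24.1 = 68200.108 mm^3 = 68.200108 cm^3
Mass = 68.200108 * 2.72 / 1000 = 0.18550429 kg
Cost = 0.18550429 * 265.0 = 49.1586 $


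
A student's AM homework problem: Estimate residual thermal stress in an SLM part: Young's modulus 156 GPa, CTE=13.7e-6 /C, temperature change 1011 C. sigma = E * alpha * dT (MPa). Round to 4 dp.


sigma = 156*1000 * 13.7e-6 * 1011 = 2160.7092 MPa


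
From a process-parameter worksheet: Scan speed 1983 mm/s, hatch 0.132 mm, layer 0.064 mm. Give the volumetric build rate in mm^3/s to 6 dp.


Rate = 1983 * 0.132 * 0.064 = 16.752384 mm^3/s


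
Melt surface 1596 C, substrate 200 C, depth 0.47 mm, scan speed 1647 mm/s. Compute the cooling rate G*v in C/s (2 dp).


G = (1596-200)/0.47 = 2970.21276596 C/mm
CR = 2970.21276596 * 1647 = 4891940.43 C/s


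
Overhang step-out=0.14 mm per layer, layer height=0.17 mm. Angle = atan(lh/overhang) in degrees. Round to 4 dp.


angle = atan(0.17/0.14) = 50.5275 degrees


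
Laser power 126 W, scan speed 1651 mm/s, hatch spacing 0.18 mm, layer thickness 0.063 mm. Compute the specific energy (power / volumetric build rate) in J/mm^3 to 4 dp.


Build rate = 1651 * 0.18 * 0.063 = 18.72234 mm^3/s
SE = 126 / 18.72234 = 6.7299 J/mm^3


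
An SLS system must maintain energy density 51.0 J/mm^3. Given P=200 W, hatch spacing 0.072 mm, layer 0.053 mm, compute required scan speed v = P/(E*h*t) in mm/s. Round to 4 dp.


v = 200 / (51.0*0.072*0.053) = 1027.6647 mm/s


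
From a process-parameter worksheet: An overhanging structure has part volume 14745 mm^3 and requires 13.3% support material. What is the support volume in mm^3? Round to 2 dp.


V_support = 14745 * 0.133 = 1961.09 mm^3


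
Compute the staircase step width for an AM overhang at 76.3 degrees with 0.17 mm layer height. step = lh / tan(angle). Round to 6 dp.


step = 0.17 / tan(76.3) = 0.041442 mm


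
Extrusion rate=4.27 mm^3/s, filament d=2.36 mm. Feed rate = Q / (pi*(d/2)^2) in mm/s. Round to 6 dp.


A = pi*(2.36/2)^2 = 4.374354
v = 4.27 / 4.374354 = 0.976144 mm/s


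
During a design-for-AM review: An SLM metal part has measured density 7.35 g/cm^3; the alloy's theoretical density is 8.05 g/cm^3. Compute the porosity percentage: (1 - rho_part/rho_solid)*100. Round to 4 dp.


Porosity = (1-7.35/8.05)*100 = 8.6957 %


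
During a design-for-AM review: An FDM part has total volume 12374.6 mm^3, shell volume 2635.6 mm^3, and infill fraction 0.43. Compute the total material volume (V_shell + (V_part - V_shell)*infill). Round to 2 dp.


V_infill = (12374.6 - 2635.6) * 0.43 = 4187.77
V_total = 2635.6 + 4187.77 = 6823.37 mm^3


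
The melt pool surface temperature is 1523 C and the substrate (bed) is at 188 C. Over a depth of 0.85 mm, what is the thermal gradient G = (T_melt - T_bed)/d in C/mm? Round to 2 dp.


G = (1523-188)/0.85 = 1570.59 C/mm


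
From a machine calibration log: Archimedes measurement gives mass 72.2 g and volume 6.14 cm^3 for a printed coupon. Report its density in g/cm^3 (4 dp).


rho = 72.2 / 6.14 = 11.759 g/cm^3


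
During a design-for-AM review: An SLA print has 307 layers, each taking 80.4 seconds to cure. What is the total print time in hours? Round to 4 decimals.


t = 307 * 80.4 / 3600 = 6.8563 hrs


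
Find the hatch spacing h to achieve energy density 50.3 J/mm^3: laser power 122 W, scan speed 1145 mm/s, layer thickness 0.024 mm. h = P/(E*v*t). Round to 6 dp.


h = 122 / (50.3*1145*0.024) = 0.088262 mm


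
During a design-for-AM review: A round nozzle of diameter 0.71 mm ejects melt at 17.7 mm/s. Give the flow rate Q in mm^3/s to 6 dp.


A = pi*(0.71/2)^2 = 0.39591921 mm^2
Q = 0.39591921 * 17.7 = 7.00777 mm^3/s


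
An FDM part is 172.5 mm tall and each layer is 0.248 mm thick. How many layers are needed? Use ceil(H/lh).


Layers = ceil(172.5/0.248) = 696


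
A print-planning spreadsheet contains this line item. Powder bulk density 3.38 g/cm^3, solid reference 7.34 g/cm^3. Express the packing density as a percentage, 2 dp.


Packing = (3.38/7.34)*100 = 46.05 %


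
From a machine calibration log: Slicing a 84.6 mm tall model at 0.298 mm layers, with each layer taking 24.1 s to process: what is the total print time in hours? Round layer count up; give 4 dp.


Layers = ceil(84.6/0.298) = 284
t = 284 * 24.1 / 3600 = 1.9012 hrs


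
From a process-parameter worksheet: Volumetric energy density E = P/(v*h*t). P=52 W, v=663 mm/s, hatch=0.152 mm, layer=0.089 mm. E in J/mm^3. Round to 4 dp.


E = 52 / (663*0.152*0.089) = 5.7977 J/mm^3


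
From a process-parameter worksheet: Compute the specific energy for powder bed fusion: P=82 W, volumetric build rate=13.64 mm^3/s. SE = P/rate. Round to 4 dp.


SE = 82 / 13.64 = 6.0117 J/mm^3


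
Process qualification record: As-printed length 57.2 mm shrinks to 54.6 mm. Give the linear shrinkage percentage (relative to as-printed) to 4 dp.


Shrinkage = ((57.2-54.6)/57.2)*100 = 4.5455 %


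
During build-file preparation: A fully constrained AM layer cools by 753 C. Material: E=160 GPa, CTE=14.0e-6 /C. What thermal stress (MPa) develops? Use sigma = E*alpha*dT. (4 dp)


sigma = 160*1000 * 14.0e-6 * 753 = 1686.72 MPa


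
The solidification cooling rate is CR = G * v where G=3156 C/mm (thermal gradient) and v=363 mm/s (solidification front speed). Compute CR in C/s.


CR = 3156 * 363 = 1145628 C/s


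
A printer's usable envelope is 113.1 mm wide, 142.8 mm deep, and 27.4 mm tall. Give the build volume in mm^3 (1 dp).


V = 113.1 * 142.8 * 27.4 = 442528.6 mm^3


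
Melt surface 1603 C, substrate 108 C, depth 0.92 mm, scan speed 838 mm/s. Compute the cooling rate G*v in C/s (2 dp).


G = (1603-108)/0.92 = 1625.0 C/mm
CR = 1625.0 * 838 = 1361750.0 C/s


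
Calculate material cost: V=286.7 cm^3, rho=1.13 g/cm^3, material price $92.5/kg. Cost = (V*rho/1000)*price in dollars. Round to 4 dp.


Mass = 286.7*1.13/1000 = 0.323971 kg
Cost = 0.323971 * 92.5 = 29.9673 $


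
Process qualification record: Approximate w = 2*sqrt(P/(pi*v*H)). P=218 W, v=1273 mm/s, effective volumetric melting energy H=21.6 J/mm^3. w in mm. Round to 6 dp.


w = 2*sqrt(218/(pi*1273*21.6)) = 0.100471 mm


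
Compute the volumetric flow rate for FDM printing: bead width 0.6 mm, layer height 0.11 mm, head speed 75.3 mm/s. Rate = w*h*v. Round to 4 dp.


Rate = 0.6 * 0.11 * 75.3 = 4.9698 mm^3/s


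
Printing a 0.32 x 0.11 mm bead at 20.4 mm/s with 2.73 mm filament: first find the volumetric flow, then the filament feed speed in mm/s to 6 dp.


Q = 0.32 * 0.11 * 20.4 = 0.71808 mm^3/s
A_fil = pi*(2.73/2)^2 = 5.85349397 mm^2
v_feed = 0.71808 / 5.85349397 = 0.122675 mm/s


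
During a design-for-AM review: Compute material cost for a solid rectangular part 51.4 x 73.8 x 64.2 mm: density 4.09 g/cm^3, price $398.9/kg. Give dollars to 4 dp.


V = 51.4 * 73.8 * 64.2 = 243531.144 mm^3 = 243.531144 cm^3
Mass = 243.531144 * 4.09 / 1000 = 0.99604238 kg
Cost = 0.99604238 * 398.9 = 397.3213 $


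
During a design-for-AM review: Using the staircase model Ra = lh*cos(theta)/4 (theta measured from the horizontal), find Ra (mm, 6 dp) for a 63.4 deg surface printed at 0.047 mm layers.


Ra = 0.047 * cos(63.4) / 4 = 0.005261 mm


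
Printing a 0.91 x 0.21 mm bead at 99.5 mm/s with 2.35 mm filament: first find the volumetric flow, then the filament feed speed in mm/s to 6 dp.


Q = 0.91 * 0.21 * 99.5 = 19.01445 mm^3/s
A_fil = pi*(2.35/2)^2 = 4.33736136 mm^2
v_feed = 19.01445 / 4.33736136 = 4.383875 mm/s


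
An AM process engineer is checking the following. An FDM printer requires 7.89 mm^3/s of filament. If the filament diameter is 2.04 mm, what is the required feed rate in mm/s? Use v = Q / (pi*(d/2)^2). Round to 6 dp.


A = pi*(2.04/2)^2 = 3.268513
v = 7.89 / 3.268513 = 2.413942 mm/s


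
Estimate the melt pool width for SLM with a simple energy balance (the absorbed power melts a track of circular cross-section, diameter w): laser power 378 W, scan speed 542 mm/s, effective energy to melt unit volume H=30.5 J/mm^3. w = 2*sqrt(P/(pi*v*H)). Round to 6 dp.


w = 2*sqrt(378/(pi*542*30.5)) = 0.170628 mm


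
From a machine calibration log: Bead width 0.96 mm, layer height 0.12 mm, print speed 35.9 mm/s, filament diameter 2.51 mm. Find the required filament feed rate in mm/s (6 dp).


Q = 0.96 * 0.12 * 35.9 = 4.13568 mm^3/s
A_fil = pi*(2.51/2)^2 = 4.94808697 mm^2
v_feed = 4.13568 / 4.94808697 = 0.835814 mm/s


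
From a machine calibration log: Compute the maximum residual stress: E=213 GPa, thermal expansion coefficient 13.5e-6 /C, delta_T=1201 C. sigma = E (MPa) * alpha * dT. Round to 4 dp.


sigma = 213*1000 * 13.5e-6 * 1201 = 3453.4755 MPa


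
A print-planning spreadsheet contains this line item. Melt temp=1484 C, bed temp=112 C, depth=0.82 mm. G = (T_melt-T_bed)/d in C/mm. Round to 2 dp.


G = (1484-112)/0.82 = 1673.17 C/mm


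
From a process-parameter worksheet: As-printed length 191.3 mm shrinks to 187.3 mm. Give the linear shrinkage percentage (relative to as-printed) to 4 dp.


Shrinkage = ((191.3-187.3)/191.3)*100 = 2.091 %


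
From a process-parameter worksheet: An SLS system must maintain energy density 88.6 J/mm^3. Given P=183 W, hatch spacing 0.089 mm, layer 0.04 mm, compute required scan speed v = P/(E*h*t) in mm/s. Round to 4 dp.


v = 183 / (88.6*0.089*0.04) = 580.1862 mm/s


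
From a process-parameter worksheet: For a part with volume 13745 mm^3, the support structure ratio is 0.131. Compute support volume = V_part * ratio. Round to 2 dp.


V_support = 13745 * 0.131 = 1800.6 mm^3


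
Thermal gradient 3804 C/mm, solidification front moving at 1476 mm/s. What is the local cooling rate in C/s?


CR = 3804 * 1476 = 5614704 C/s


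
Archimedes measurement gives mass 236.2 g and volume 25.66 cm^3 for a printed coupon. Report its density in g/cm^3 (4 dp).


rho = 236.2 / 25.66 = 9.205 g/cm^3


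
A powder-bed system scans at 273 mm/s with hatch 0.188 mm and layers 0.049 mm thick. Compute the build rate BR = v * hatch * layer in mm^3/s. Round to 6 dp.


Rate = 273 * 0.188 * 0.049 = 2.514876 mm^3/s


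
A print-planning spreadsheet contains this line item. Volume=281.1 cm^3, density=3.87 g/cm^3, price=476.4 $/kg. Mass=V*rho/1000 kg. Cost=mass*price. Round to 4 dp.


Mass = 281.1*3.87/1000 = 1.087857 kg
Cost = 1.087857 * 476.4 = 518.2551 $


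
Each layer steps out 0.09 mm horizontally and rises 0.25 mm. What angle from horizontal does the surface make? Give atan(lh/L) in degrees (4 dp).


angle = atan(0.25/0.09) = 70.2011 degrees


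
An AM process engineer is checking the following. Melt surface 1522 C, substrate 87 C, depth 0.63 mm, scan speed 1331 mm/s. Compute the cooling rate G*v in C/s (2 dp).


G = (1522-87)/0.63 = 2277.77777778 C/mm
CR = 2277.77777778 * 1331 = 3031722.22 C/s


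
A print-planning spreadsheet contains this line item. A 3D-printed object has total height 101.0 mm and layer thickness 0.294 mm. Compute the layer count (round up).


Layers = ceil(101.0/0.294) = 344


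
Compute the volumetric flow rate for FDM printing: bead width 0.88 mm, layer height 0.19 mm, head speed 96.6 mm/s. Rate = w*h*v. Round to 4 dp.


Rate = 0.88 * 0.19 * 96.6 = 16.1515 mm^3/s


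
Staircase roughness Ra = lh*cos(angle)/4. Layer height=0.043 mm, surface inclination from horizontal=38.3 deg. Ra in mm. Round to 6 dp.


Ra = 0.043 * cos(38.3) / 4 = 0.008436 mm


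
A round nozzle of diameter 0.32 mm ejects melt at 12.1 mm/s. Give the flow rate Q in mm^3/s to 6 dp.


A = pi*(0.32/2)^2 = 0.08042477 mm^2
Q = 0.08042477 * 12.1 = 0.97314 mm^3/s


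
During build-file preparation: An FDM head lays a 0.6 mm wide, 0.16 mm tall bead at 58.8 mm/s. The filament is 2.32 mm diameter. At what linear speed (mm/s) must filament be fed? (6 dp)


Q = 0.6 * 0.16 * 58.8 = 5.6448 mm^3/s
A_fil = pi*(2.32/2)^2 = 4.22732707 mm^2
v_feed = 5.6448 / 4.22732707 = 1.335312 mm/s


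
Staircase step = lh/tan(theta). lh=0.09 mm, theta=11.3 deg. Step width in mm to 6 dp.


step = 0.09 / tan(11.3) = 0.450406 mm


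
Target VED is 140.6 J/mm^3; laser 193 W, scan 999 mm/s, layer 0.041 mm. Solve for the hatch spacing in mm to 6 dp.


h = 193 / (140.6*999*0.041) = 0.033514 mm


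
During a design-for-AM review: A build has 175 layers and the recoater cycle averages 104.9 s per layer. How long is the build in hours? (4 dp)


t = 175 * 104.9 / 3600 = 5.0993 hrs


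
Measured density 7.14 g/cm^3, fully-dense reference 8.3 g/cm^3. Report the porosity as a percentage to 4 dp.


Porosity = (1-7.14/8.3)*100 = 13.9759 %


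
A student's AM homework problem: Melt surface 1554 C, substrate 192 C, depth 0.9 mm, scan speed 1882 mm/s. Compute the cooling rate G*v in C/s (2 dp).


G = (1554-192)/0.9 = 1513.33333333 C/mm
CR = 1513.33333333 * 1882 = 2848093.33 C/s


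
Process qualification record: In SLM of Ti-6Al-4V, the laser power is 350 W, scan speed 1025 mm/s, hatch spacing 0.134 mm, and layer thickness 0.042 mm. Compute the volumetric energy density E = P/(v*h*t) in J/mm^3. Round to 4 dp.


E = 350 / (1025*0.134*0.042) = 60.6722 J/mm^3


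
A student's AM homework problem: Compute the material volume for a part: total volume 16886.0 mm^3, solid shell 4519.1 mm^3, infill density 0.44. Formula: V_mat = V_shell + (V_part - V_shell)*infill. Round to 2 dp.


V_infill = (16886.0 - 4519.1) * 0.44 = 5441.44
V_total = 4519.1 + 5441.44 = 9960.54 mm^3


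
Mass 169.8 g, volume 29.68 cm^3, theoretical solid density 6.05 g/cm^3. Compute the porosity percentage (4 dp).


rho_part = 169.8 / 29.68 = 5.72102426 g/cm^3
Porosity = (1 - 5.72102426/6.05)*100 = 5.4376 %


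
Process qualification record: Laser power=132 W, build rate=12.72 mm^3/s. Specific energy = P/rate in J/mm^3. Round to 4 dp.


SE = 132 / 12.72 = 10.3774 J/mm^3


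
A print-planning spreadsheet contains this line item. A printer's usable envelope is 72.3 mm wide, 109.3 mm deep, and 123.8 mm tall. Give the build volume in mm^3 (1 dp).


V = 72.3 * 109.3 * 123.8 = 978315.9 mm^3


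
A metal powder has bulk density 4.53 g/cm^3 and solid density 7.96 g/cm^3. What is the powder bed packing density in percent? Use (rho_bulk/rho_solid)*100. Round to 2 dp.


Packing = (4.53/7.96)*100 = 56.91 %


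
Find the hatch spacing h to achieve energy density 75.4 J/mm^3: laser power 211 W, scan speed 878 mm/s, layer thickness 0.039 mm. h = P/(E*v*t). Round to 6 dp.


h = 211 / (75.4*878*0.039) = 0.081724 mm


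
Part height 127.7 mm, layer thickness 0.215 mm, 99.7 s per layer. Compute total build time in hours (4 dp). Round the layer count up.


Layers = ceil(127.7/0.215) = 594
t = 594 * 99.7 / 3600 = 16.4505 hrs


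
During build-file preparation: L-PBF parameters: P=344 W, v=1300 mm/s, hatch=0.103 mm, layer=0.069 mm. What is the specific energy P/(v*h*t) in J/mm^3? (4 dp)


Build rate = 1300 * 0.103 * 0.069 = 9.2391 mm^3/s
SE = 344 / 9.2391 = 37.2331 J/mm^3


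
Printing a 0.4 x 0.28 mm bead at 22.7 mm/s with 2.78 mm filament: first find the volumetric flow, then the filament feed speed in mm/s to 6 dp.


Q = 0.4 * 0.28 * 22.7 = 2.5424 mm^3/s
A_fil = pi*(2.78/2)^2 = 6.06987117 mm^2
v_feed = 2.5424 / 6.06987117 = 0.418856 mm/s


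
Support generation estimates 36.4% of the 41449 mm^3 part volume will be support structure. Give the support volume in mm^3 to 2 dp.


V_support = 41449 * 0.364 = 15087.44 mm^3


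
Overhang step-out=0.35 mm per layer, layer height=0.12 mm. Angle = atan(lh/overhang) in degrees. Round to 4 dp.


angle = atan(0.12/0.35) = 18.9246 degrees


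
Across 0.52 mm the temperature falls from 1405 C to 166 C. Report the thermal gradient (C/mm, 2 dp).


G = (1405-166)/0.52 = 2382.69 C/mm


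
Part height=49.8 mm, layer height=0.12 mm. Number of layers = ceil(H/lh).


Layers = ceil(49.8/0.12) = 415


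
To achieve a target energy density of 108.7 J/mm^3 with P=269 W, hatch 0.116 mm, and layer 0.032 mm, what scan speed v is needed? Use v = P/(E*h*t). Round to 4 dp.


v = 269 / (108.7*0.116*0.032) = 666.6759 mm/s


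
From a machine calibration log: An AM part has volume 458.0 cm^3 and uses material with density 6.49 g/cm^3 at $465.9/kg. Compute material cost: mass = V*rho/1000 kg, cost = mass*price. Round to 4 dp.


Mass = 458.0*6.49/1000 = 2.97242 kg
Cost = 2.97242 * 465.9 = 1384.8505 $


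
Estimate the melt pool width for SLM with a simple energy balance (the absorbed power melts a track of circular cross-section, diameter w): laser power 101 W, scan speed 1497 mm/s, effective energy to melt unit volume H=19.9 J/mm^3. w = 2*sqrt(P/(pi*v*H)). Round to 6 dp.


w = 2*sqrt(101/(pi*1497*19.9)) = 0.065702 mm


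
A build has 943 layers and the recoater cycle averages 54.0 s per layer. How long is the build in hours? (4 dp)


t = 943 * 54.0 / 3600 = 14.145 hrs


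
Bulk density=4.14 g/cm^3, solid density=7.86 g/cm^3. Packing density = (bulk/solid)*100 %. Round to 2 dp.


Packing = (4.14/7.86)*100 = 52.67 %


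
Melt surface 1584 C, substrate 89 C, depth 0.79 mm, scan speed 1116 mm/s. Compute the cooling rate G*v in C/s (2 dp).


G = (1584-89)/0.79 = 1892.40506329 C/mm
CR = 1892.40506329 * 1116 = 2111924.05 C/s


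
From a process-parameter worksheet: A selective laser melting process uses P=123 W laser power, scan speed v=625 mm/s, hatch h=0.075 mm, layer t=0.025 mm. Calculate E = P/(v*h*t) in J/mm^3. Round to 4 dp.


E = 123 / (625*0.075*0.025) = 104.96 J/mm^3


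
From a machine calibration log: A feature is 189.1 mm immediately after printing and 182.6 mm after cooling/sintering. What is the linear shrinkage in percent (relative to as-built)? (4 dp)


Shrinkage = ((189.1-182.6)/189.1)*100 = 3.4373 %
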